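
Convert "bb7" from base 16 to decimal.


Input: "bb7" in base 16
Positional expansion:
  Digit 'b' (value 11) x 16^2 = 2816
  Digit 'b' (value 11) x 16^1 = 176
  Digit '7' (value 7) x 16^0 = 7
Sum = 2999

2999


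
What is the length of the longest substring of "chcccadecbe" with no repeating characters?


Input: "chcccadecbe"
Sliding window (track last position of each char):
  Position 0 ('c'): window [0,0] length 1 -- new best
  Position 1 ('h'): window [0,1] length 2 -- new best
  Position 2 ('c'): repeat (last at 0), move window start to 1
  Position 2 ('c'): window [1,2] length 2
  Position 3 ('c'): repeat (last at 2), move window start to 3
  Position 3 ('c'): window [3,3] length 1
  Position 4 ('c'): repeat (last at 3), move window start to 4
  Position 4 ('c'): window [4,4] length 1
  Position 5 ('a'): window [4,5] length 2
  Position 6 ('d'): window [4,6] length 3 -- new best
  Position 7 ('e'): window [4,7] length 4 -- new best
  Position 8 ('c'): repeat (last at 4), move window start to 5
  Position 8 ('c'): window [5,8] length 4
  Position 9 ('b'): window [5,9] length 5 -- new best
  Position 10 ('e'): repeat (last at 7), move window start to 8
  Position 10 ('e'): window [8,10] length 3
Longest substring with no repeats: "adecb" with length 5

5


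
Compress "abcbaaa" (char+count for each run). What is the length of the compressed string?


Input: abcbaaa
Runs:
  'a' x 1 => "a1"
  'b' x 1 => "b1"
  'c' x 1 => "c1"
  'b' x 1 => "b1"
  'a' x 3 => "a3"
Compressed: "a1b1c1b1a3"
Compressed length: 10

10


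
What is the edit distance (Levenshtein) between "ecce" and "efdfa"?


Computing edit distance: "ecce" -> "efdfa"
DP table:
           e    f    d    f    a
      0    1    2    3    4    5
  e   1    0    1    2    3    4
  c   2    1    1    2    3    4
  c   3    2    2    2    3    4
  e   4    3    3    3    3    4
Edit distance = dp[4][5] = 4

4


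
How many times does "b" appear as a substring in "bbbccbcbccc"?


Searching for "b" in "bbbccbcbccc"
Scanning each position:
  Position 0: "b" => MATCH
  Position 1: "b" => MATCH
  Position 2: "b" => MATCH
  Position 3: "c" => no
  Position 4: "c" => no
  Position 5: "b" => MATCH
  Position 6: "c" => no
  Position 7: "b" => MATCH
  Position 8: "c" => no
  Position 9: "c" => no
  Position 10: "c" => no
Total occurrences: 5

5


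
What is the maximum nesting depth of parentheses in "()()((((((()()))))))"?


Input: "()()((((((()()))))))"
Tracking depth:
  Position 0 '(': depth becomes 1
  Position 1 ')': depth becomes 0
  Position 2 '(': depth becomes 1
  Position 3 ')': depth becomes 0
  Position 4 '(': depth becomes 1
  Position 5 '(': depth becomes 2
  Position 6 '(': depth becomes 3
  Position 7 '(': depth becomes 4
  Position 8 '(': depth becomes 5
  Position 9 '(': depth becomes 6
  Position 10 '(': depth becomes 7
  Position 11 ')': depth becomes 6
  Position 12 '(': depth becomes 7
  Position 13 ')': depth becomes 6
  Position 14 ')': depth becomes 5
  Position 15 ')': depth becomes 4
  Position 16 ')': depth becomes 3
  Position 17 ')': depth becomes 2
  Position 18 ')': depth becomes 1
  Position 19 ')': depth becomes 0
Maximum depth reached: 7

7


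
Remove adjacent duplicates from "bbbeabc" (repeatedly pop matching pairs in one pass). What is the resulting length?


Input: bbbeabc
Stack-based adjacent duplicate removal:
  Read 'b': push. Stack: b
  Read 'b': matches stack top 'b' => pop. Stack: (empty)
  Read 'b': push. Stack: b
  Read 'e': push. Stack: be
  Read 'a': push. Stack: bea
  Read 'b': push. Stack: beab
  Read 'c': push. Stack: beabc
Final stack: "beabc" (length 5)

5


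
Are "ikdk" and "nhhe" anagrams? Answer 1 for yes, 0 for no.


Strings: "ikdk", "nhhe"
Sorted first:  dikk
Sorted second: ehhn
Differ at position 0: 'd' vs 'e' => not anagrams

0


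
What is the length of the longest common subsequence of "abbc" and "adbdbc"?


LCS of "abbc" and "adbdbc"
DP table:
           a    d    b    d    b    c
      0    0    0    0    0    0    0
  a   0    1    1    1    1    1    1
  b   0    1    1    2    2    2    2
  b   0    1    1    2    2    3    3
  c   0    1    1    2    2    3    4
LCS length = dp[4][6] = 4

4


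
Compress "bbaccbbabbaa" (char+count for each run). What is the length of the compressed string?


Input: bbaccbbabbaa
Runs:
  'b' x 2 => "b2"
  'a' x 1 => "a1"
  'c' x 2 => "c2"
  'b' x 2 => "b2"
  'a' x 1 => "a1"
  'b' x 2 => "b2"
  'a' x 2 => "a2"
Compressed: "b2a1c2b2a1b2a2"
Compressed length: 14

14


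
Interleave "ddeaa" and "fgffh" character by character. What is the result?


Interleaving "ddeaa" and "fgffh":
  Position 0: 'd' from first, 'f' from second => "df"
  Position 1: 'd' from first, 'g' from second => "dg"
  Position 2: 'e' from first, 'f' from second => "ef"
  Position 3: 'a' from first, 'f' from second => "af"
  Position 4: 'a' from first, 'h' from second => "ah"
Result: dfdgefafah

dfdgefafah


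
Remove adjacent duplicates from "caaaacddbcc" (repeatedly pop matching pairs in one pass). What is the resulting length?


Input: caaaacddbcc
Stack-based adjacent duplicate removal:
  Read 'c': push. Stack: c
  Read 'a': push. Stack: ca
  Read 'a': matches stack top 'a' => pop. Stack: c
  Read 'a': push. Stack: ca
  Read 'a': matches stack top 'a' => pop. Stack: c
  Read 'c': matches stack top 'c' => pop. Stack: (empty)
  Read 'd': push. Stack: d
  Read 'd': matches stack top 'd' => pop. Stack: (empty)
  Read 'b': push. Stack: b
  Read 'c': push. Stack: bc
  Read 'c': matches stack top 'c' => pop. Stack: b
Final stack: "b" (length 1)

1


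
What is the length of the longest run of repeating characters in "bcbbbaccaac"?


Input: "bcbbbaccaac"
Scanning for longest run:
  Position 1 ('c'): new char, reset run to 1
  Position 2 ('b'): new char, reset run to 1
  Position 3 ('b'): continues run of 'b', length=2
  Position 4 ('b'): continues run of 'b', length=3
  Position 5 ('a'): new char, reset run to 1
  Position 6 ('c'): new char, reset run to 1
  Position 7 ('c'): continues run of 'c', length=2
  Position 8 ('a'): new char, reset run to 1
  Position 9 ('a'): continues run of 'a', length=2
  Position 10 ('c'): new char, reset run to 1
Longest run: 'b' with length 3

3


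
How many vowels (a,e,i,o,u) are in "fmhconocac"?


Input: fmhconocac
Checking each character:
  'f' at position 0: consonant
  'm' at position 1: consonant
  'h' at position 2: consonant
  'c' at position 3: consonant
  'o' at position 4: vowel (running total: 1)
  'n' at position 5: consonant
  'o' at position 6: vowel (running total: 2)
  'c' at position 7: consonant
  'a' at position 8: vowel (running total: 3)
  'c' at position 9: consonant
Total vowels: 3

3


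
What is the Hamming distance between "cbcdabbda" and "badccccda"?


Comparing "cbcdabbda" and "badccccda" position by position:
  Position 0: 'c' vs 'b' => differ
  Position 1: 'b' vs 'a' => differ
  Position 2: 'c' vs 'd' => differ
  Position 3: 'd' vs 'c' => differ
  Position 4: 'a' vs 'c' => differ
  Position 5: 'b' vs 'c' => differ
  Position 6: 'b' vs 'c' => differ
  Position 7: 'd' vs 'd' => same
  Position 8: 'a' vs 'a' => same
Total differences (Hamming distance): 7

7


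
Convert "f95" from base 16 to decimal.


Input: "f95" in base 16
Positional expansion:
  Digit 'f' (value 15) x 16^2 = 3840
  Digit '9' (value 9) x 16^1 = 144
  Digit '5' (value 5) x 16^0 = 5
Sum = 3989

3989


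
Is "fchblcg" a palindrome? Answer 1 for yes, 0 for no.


Input: fchblcg
Reversed: gclbhcf
  Compare pos 0 ('f') with pos 6 ('g'): MISMATCH
  Compare pos 1 ('c') with pos 5 ('c'): match
  Compare pos 2 ('h') with pos 4 ('l'): MISMATCH
Result: not a palindrome

0


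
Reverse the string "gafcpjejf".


Input: gafcpjejf
Reading characters right to left:
  Position 8: 'f'
  Position 7: 'j'
  Position 6: 'e'
  Position 5: 'j'
  Position 4: 'p'
  Position 3: 'c'
  Position 2: 'f'
  Position 1: 'a'
  Position 0: 'g'
Reversed: fjejpcfag

fjejpcfag


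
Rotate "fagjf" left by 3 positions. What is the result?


Input: "fagjf", rotate left by 3
First 3 characters: "fag"
Remaining characters: "jf"
Concatenate remaining + first: "jf" + "fag" = "jffag"

jffag


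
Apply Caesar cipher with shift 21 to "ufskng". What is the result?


Caesar cipher: shift "ufskng" by 21
  'u' (pos 20) + 21 = pos 15 = 'p'
  'f' (pos 5) + 21 = pos 0 = 'a'
  's' (pos 18) + 21 = pos 13 = 'n'
  'k' (pos 10) + 21 = pos 5 = 'f'
  'n' (pos 13) + 21 = pos 8 = 'i'
  'g' (pos 6) + 21 = pos 1 = 'b'
Result: panfib

panfib


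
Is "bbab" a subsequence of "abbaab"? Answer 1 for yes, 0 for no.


Check if "bbab" is a subsequence of "abbaab"
Greedy scan:
  Position 0 ('a'): no match needed
  Position 1 ('b'): matches sub[0] = 'b'
  Position 2 ('b'): matches sub[1] = 'b'
  Position 3 ('a'): matches sub[2] = 'a'
  Position 4 ('a'): no match needed
  Position 5 ('b'): matches sub[3] = 'b'
All 4 characters matched => is a subsequence

1


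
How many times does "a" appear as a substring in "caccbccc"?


Searching for "a" in "caccbccc"
Scanning each position:
  Position 0: "c" => no
  Position 1: "a" => MATCH
  Position 2: "c" => no
  Position 3: "c" => no
  Position 4: "b" => no
  Position 5: "c" => no
  Position 6: "c" => no
  Position 7: "c" => no
Total occurrences: 1

1


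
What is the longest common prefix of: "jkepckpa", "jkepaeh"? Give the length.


Words: jkepckpa, jkepaeh
  Position 0: all 'j' => match
  Position 1: all 'k' => match
  Position 2: all 'e' => match
  Position 3: all 'p' => match
  Position 4: ('c', 'a') => mismatch, stop
LCP = "jkep" (length 4)

4


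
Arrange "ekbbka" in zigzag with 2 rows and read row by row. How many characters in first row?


Zigzag "ekbbka" into 2 rows:
Placing characters:
  'e' => row 0
  'k' => row 1
  'b' => row 0
  'b' => row 1
  'k' => row 0
  'a' => row 1
Rows:
  Row 0: "ebk"
  Row 1: "kba"
First row length: 3

3


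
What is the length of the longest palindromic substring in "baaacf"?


Input: "baaacf"
Checking substrings for palindromes:
  [1:4] "aaa" (len 3) => palindrome
  [1:3] "aa" (len 2) => palindrome
  [2:4] "aa" (len 2) => palindrome
Longest palindromic substring: "aaa" with length 3

3


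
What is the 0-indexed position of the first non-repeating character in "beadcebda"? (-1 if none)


Input: beadcebda
Character frequencies:
  'a': 2
  'b': 2
  'c': 1
  'd': 2
  'e': 2
Scanning left to right for freq == 1:
  Position 0 ('b'): freq=2, skip
  Position 1 ('e'): freq=2, skip
  Position 2 ('a'): freq=2, skip
  Position 3 ('d'): freq=2, skip
  Position 4 ('c'): unique! => answer = 4

4


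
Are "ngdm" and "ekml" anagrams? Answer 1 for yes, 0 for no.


Strings: "ngdm", "ekml"
Sorted first:  dgmn
Sorted second: eklm
Differ at position 0: 'd' vs 'e' => not anagrams

0


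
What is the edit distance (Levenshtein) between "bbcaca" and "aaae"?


Computing edit distance: "bbcaca" -> "aaae"
DP table:
           a    a    a    e
      0    1    2    3    4
  b   1    1    2    3    4
  b   2    2    2    3    4
  c   3    3    3    3    4
  a   4    3    3    3    4
  c   5    4    4    4    4
  a   6    5    4    4    5
Edit distance = dp[6][4] = 5

5


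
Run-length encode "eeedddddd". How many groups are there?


Input: eeedddddd
Scanning for consecutive runs:
  Group 1: 'e' x 3 (positions 0-2)
  Group 2: 'd' x 6 (positions 3-8)
Total groups: 2

2


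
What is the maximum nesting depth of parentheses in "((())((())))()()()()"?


Input: "((())((())))()()()()"
Tracking depth:
  Position 0 '(': depth becomes 1
  Position 1 '(': depth becomes 2
  Position 2 '(': depth becomes 3
  Position 3 ')': depth becomes 2
  Position 4 ')': depth becomes 1
  Position 5 '(': depth becomes 2
  Position 6 '(': depth becomes 3
  Position 7 '(': depth becomes 4
  Position 8 ')': depth becomes 3
  Position 9 ')': depth becomes 2
  Position 10 ')': depth becomes 1
  Position 11 ')': depth becomes 0
  Position 12 '(': depth becomes 1
  Position 13 ')': depth becomes 0
  Position 14 '(': depth becomes 1
  Position 15 ')': depth becomes 0
  Position 16 '(': depth becomes 1
  Position 17 ')': depth becomes 0
  Position 18 '(': depth becomes 1
  Position 19 ')': depth becomes 0
Maximum depth reached: 4

4


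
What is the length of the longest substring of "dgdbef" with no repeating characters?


Input: "dgdbef"
Sliding window (track last position of each char):
  Position 0 ('d'): window [0,0] length 1 -- new best
  Position 1 ('g'): window [0,1] length 2 -- new best
  Position 2 ('d'): repeat (last at 0), move window start to 1
  Position 2 ('d'): window [1,2] length 2
  Position 3 ('b'): window [1,3] length 3 -- new best
  Position 4 ('e'): window [1,4] length 4 -- new best
  Position 5 ('f'): window [1,5] length 5 -- new best
Longest substring with no repeats: "gdbef" with length 5

5


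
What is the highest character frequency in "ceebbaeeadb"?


Input: ceebbaeeadb
Character counts:
  'a': 2
  'b': 3
  'c': 1
  'd': 1
  'e': 4
Maximum frequency: 4

4


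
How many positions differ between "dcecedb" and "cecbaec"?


Comparing "dcecedb" and "cecbaec" position by position:
  Position 0: 'd' vs 'c' => DIFFER
  Position 1: 'c' vs 'e' => DIFFER
  Position 2: 'e' vs 'c' => DIFFER
  Position 3: 'c' vs 'b' => DIFFER
  Position 4: 'e' vs 'a' => DIFFER
  Position 5: 'd' vs 'e' => DIFFER
  Position 6: 'b' vs 'c' => DIFFER
Positions that differ: 7

7


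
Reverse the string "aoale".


Input: aoale
Reading characters right to left:
  Position 4: 'e'
  Position 3: 'l'
  Position 2: 'a'
  Position 1: 'o'
  Position 0: 'a'
Reversed: elaoa

elaoa


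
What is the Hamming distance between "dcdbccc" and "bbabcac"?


Comparing "dcdbccc" and "bbabcac" position by position:
  Position 0: 'd' vs 'b' => differ
  Position 1: 'c' vs 'b' => differ
  Position 2: 'd' vs 'a' => differ
  Position 3: 'b' vs 'b' => same
  Position 4: 'c' vs 'c' => same
  Position 5: 'c' vs 'a' => differ
  Position 6: 'c' vs 'c' => same
Total differences (Hamming distance): 4

4


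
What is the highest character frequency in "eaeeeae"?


Input: eaeeeae
Character counts:
  'a': 2
  'e': 5
Maximum frequency: 5

5


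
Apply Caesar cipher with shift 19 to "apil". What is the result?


Caesar cipher: shift "apil" by 19
  'a' (pos 0) + 19 = pos 19 = 't'
  'p' (pos 15) + 19 = pos 8 = 'i'
  'i' (pos 8) + 19 = pos 1 = 'b'
  'l' (pos 11) + 19 = pos 4 = 'e'
Result: tibe

tibe


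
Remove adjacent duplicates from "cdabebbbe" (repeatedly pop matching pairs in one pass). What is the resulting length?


Input: cdabebbbe
Stack-based adjacent duplicate removal:
  Read 'c': push. Stack: c
  Read 'd': push. Stack: cd
  Read 'a': push. Stack: cda
  Read 'b': push. Stack: cdab
  Read 'e': push. Stack: cdabe
  Read 'b': push. Stack: cdabeb
  Read 'b': matches stack top 'b' => pop. Stack: cdabe
  Read 'b': push. Stack: cdabeb
  Read 'e': push. Stack: cdabebe
Final stack: "cdabebe" (length 7)

7


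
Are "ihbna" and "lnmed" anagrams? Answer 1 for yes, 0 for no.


Strings: "ihbna", "lnmed"
Sorted first:  abhin
Sorted second: delmn
Differ at position 0: 'a' vs 'd' => not anagrams

0


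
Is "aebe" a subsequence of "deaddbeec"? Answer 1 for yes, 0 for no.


Check if "aebe" is a subsequence of "deaddbeec"
Greedy scan:
  Position 0 ('d'): no match needed
  Position 1 ('e'): no match needed
  Position 2 ('a'): matches sub[0] = 'a'
  Position 3 ('d'): no match needed
  Position 4 ('d'): no match needed
  Position 5 ('b'): no match needed
  Position 6 ('e'): matches sub[1] = 'e'
  Position 7 ('e'): no match needed
  Position 8 ('c'): no match needed
Only matched 2/4 characters => not a subsequence

0


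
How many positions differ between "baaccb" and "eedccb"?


Comparing "baaccb" and "eedccb" position by position:
  Position 0: 'b' vs 'e' => DIFFER
  Position 1: 'a' vs 'e' => DIFFER
  Position 2: 'a' vs 'd' => DIFFER
  Position 3: 'c' vs 'c' => same
  Position 4: 'c' vs 'c' => same
  Position 5: 'b' vs 'b' => same
Positions that differ: 3

3


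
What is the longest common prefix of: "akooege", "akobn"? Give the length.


Words: akooege, akobn
  Position 0: all 'a' => match
  Position 1: all 'k' => match
  Position 2: all 'o' => match
  Position 3: ('o', 'b') => mismatch, stop
LCP = "ako" (length 3)

3


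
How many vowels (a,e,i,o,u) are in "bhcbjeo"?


Input: bhcbjeo
Checking each character:
  'b' at position 0: consonant
  'h' at position 1: consonant
  'c' at position 2: consonant
  'b' at position 3: consonant
  'j' at position 4: consonant
  'e' at position 5: vowel (running total: 1)
  'o' at position 6: vowel (running total: 2)
Total vowels: 2

2


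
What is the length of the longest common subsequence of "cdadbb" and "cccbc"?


LCS of "cdadbb" and "cccbc"
DP table:
           c    c    c    b    c
      0    0    0    0    0    0
  c   0    1    1    1    1    1
  d   0    1    1    1    1    1
  a   0    1    1    1    1    1
  d   0    1    1    1    1    1
  b   0    1    1    1    2    2
  b   0    1    1    1    2    2
LCS length = dp[6][5] = 2

2


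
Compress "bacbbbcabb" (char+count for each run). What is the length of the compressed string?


Input: bacbbbcabb
Runs:
  'b' x 1 => "b1"
  'a' x 1 => "a1"
  'c' x 1 => "c1"
  'b' x 3 => "b3"
  'c' x 1 => "c1"
  'a' x 1 => "a1"
  'b' x 2 => "b2"
Compressed: "b1a1c1b3c1a1b2"
Compressed length: 14

14


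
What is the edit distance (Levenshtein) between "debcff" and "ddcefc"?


Computing edit distance: "debcff" -> "ddcefc"
DP table:
           d    d    c    e    f    c
      0    1    2    3    4    5    6
  d   1    0    1    2    3    4    5
  e   2    1    1    2    2    3    4
  b   3    2    2    2    3    3    4
  c   4    3    3    2    3    4    3
  f   5    4    4    3    3    3    4
  f   6    5    5    4    4    3    4
Edit distance = dp[6][6] = 4

4


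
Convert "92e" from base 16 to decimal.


Input: "92e" in base 16
Positional expansion:
  Digit '9' (value 9) x 16^2 = 2304
  Digit '2' (value 2) x 16^1 = 32
  Digit 'e' (value 14) x 16^0 = 14
Sum = 2350

2350


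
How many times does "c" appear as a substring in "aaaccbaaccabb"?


Searching for "c" in "aaaccbaaccabb"
Scanning each position:
  Position 0: "a" => no
  Position 1: "a" => no
  Position 2: "a" => no
  Position 3: "c" => MATCH
  Position 4: "c" => MATCH
  Position 5: "b" => no
  Position 6: "a" => no
  Position 7: "a" => no
  Position 8: "c" => MATCH
  Position 9: "c" => MATCH
  Position 10: "a" => no
  Position 11: "b" => no
  Position 12: "b" => no
Total occurrences: 4

4


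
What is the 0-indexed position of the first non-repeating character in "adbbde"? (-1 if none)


Input: adbbde
Character frequencies:
  'a': 1
  'b': 2
  'd': 2
  'e': 1
Scanning left to right for freq == 1:
  Position 0 ('a'): unique! => answer = 0

0


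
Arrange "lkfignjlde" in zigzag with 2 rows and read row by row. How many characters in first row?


Zigzag "lkfignjlde" into 2 rows:
Placing characters:
  'l' => row 0
  'k' => row 1
  'f' => row 0
  'i' => row 1
  'g' => row 0
  'n' => row 1
  'j' => row 0
  'l' => row 1
  'd' => row 0
  'e' => row 1
Rows:
  Row 0: "lfgjd"
  Row 1: "kinle"
First row length: 5

5


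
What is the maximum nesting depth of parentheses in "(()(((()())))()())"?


Input: "(()(((()())))()())"
Tracking depth:
  Position 0 '(': depth becomes 1
  Position 1 '(': depth becomes 2
  Position 2 ')': depth becomes 1
  Position 3 '(': depth becomes 2
  Position 4 '(': depth becomes 3
  Position 5 '(': depth becomes 4
  Position 6 '(': depth becomes 5
  Position 7 ')': depth becomes 4
  Position 8 '(': depth becomes 5
  Position 9 ')': depth becomes 4
  Position 10 ')': depth becomes 3
  Position 11 ')': depth becomes 2
  Position 12 ')': depth becomes 1
  Position 13 '(': depth becomes 2
  Position 14 ')': depth becomes 1
  Position 15 '(': depth becomes 2
  Position 16 ')': depth becomes 1
  Position 17 ')': depth becomes 0
Maximum depth reached: 5

5


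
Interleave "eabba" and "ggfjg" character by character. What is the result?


Interleaving "eabba" and "ggfjg":
  Position 0: 'e' from first, 'g' from second => "eg"
  Position 1: 'a' from first, 'g' from second => "ag"
  Position 2: 'b' from first, 'f' from second => "bf"
  Position 3: 'b' from first, 'j' from second => "bj"
  Position 4: 'a' from first, 'g' from second => "ag"
Result: egagbfbjag

egagbfbjag


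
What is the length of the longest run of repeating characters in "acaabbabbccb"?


Input: "acaabbabbccb"
Scanning for longest run:
  Position 1 ('c'): new char, reset run to 1
  Position 2 ('a'): new char, reset run to 1
  Position 3 ('a'): continues run of 'a', length=2
  Position 4 ('b'): new char, reset run to 1
  Position 5 ('b'): continues run of 'b', length=2
  Position 6 ('a'): new char, reset run to 1
  Position 7 ('b'): new char, reset run to 1
  Position 8 ('b'): continues run of 'b', length=2
  Position 9 ('c'): new char, reset run to 1
  Position 10 ('c'): continues run of 'c', length=2
  Position 11 ('b'): new char, reset run to 1
Longest run: 'a' with length 2

2


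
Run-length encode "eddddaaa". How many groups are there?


Input: eddddaaa
Scanning for consecutive runs:
  Group 1: 'e' x 1 (positions 0-0)
  Group 2: 'd' x 4 (positions 1-4)
  Group 3: 'a' x 3 (positions 5-7)
Total groups: 3

3


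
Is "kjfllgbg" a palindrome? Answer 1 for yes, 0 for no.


Input: kjfllgbg
Reversed: gbgllfjk
  Compare pos 0 ('k') with pos 7 ('g'): MISMATCH
  Compare pos 1 ('j') with pos 6 ('b'): MISMATCH
  Compare pos 2 ('f') with pos 5 ('g'): MISMATCH
  Compare pos 3 ('l') with pos 4 ('l'): match
Result: not a palindrome

0


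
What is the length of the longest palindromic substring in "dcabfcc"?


Input: "dcabfcc"
Checking substrings for palindromes:
  [5:7] "cc" (len 2) => palindrome
Longest palindromic substring: "cc" with length 2

2


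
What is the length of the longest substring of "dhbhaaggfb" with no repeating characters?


Input: "dhbhaaggfb"
Sliding window (track last position of each char):
  Position 0 ('d'): window [0,0] length 1 -- new best
  Position 1 ('h'): window [0,1] length 2 -- new best
  Position 2 ('b'): window [0,2] length 3 -- new best
  Position 3 ('h'): repeat (last at 1), move window start to 2
  Position 3 ('h'): window [2,3] length 2
  Position 4 ('a'): window [2,4] length 3
  Position 5 ('a'): repeat (last at 4), move window start to 5
  Position 5 ('a'): window [5,5] length 1
  Position 6 ('g'): window [5,6] length 2
  Position 7 ('g'): repeat (last at 6), move window start to 7
  Position 7 ('g'): window [7,7] length 1
  Position 8 ('f'): window [7,8] length 2
  Position 9 ('b'): window [7,9] length 3
Longest substring with no repeats: "dhb" with length 3

3


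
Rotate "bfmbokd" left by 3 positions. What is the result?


Input: "bfmbokd", rotate left by 3
First 3 characters: "bfm"
Remaining characters: "bokd"
Concatenate remaining + first: "bokd" + "bfm" = "bokdbfm"

bokdbfm


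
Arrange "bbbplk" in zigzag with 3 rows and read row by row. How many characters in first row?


Zigzag "bbbplk" into 3 rows:
Placing characters:
  'b' => row 0
  'b' => row 1
  'b' => row 2
  'p' => row 1
  'l' => row 0
  'k' => row 1
Rows:
  Row 0: "bl"
  Row 1: "bpk"
  Row 2: "b"
First row length: 2

2


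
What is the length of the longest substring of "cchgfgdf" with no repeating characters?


Input: "cchgfgdf"
Sliding window (track last position of each char):
  Position 0 ('c'): window [0,0] length 1 -- new best
  Position 1 ('c'): repeat (last at 0), move window start to 1
  Position 1 ('c'): window [1,1] length 1
  Position 2 ('h'): window [1,2] length 2 -- new best
  Position 3 ('g'): window [1,3] length 3 -- new best
  Position 4 ('f'): window [1,4] length 4 -- new best
  Position 5 ('g'): repeat (last at 3), move window start to 4
  Position 5 ('g'): window [4,5] length 2
  Position 6 ('d'): window [4,6] length 3
  Position 7 ('f'): repeat (last at 4), move window start to 5
  Position 7 ('f'): window [5,7] length 3
Longest substring with no repeats: "chgf" with length 4

4


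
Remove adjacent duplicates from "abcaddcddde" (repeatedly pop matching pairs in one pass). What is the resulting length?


Input: abcaddcddde
Stack-based adjacent duplicate removal:
  Read 'a': push. Stack: a
  Read 'b': push. Stack: ab
  Read 'c': push. Stack: abc
  Read 'a': push. Stack: abca
  Read 'd': push. Stack: abcad
  Read 'd': matches stack top 'd' => pop. Stack: abca
  Read 'c': push. Stack: abcac
  Read 'd': push. Stack: abcacd
  Read 'd': matches stack top 'd' => pop. Stack: abcac
  Read 'd': push. Stack: abcacd
  Read 'e': push. Stack: abcacde
Final stack: "abcacde" (length 7)

7


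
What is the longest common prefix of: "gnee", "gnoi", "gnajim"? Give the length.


Words: gnee, gnoi, gnajim
  Position 0: all 'g' => match
  Position 1: all 'n' => match
  Position 2: ('e', 'o', 'a') => mismatch, stop
LCP = "gn" (length 2)

2


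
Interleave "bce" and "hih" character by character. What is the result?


Interleaving "bce" and "hih":
  Position 0: 'b' from first, 'h' from second => "bh"
  Position 1: 'c' from first, 'i' from second => "ci"
  Position 2: 'e' from first, 'h' from second => "eh"
Result: bhcieh

bhcieh


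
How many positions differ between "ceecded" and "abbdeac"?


Comparing "ceecded" and "abbdeac" position by position:
  Position 0: 'c' vs 'a' => DIFFER
  Position 1: 'e' vs 'b' => DIFFER
  Position 2: 'e' vs 'b' => DIFFER
  Position 3: 'c' vs 'd' => DIFFER
  Position 4: 'd' vs 'e' => DIFFER
  Position 5: 'e' vs 'a' => DIFFER
  Position 6: 'd' vs 'c' => DIFFER
Positions that differ: 7

7


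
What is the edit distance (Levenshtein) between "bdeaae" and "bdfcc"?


Computing edit distance: "bdeaae" -> "bdfcc"
DP table:
           b    d    f    c    c
      0    1    2    3    4    5
  b   1    0    1    2    3    4
  d   2    1    0    1    2    3
  e   3    2    1    1    2    3
  a   4    3    2    2    2    3
  a   5    4    3    3    3    3
  e   6    5    4    4    4    4
Edit distance = dp[6][5] = 4

4


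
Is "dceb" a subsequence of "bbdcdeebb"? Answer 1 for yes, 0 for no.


Check if "dceb" is a subsequence of "bbdcdeebb"
Greedy scan:
  Position 0 ('b'): no match needed
  Position 1 ('b'): no match needed
  Position 2 ('d'): matches sub[0] = 'd'
  Position 3 ('c'): matches sub[1] = 'c'
  Position 4 ('d'): no match needed
  Position 5 ('e'): matches sub[2] = 'e'
  Position 6 ('e'): no match needed
  Position 7 ('b'): matches sub[3] = 'b'
  Position 8 ('b'): no match needed
All 4 characters matched => is a subsequence

1


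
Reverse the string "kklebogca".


Input: kklebogca
Reading characters right to left:
  Position 8: 'a'
  Position 7: 'c'
  Position 6: 'g'
  Position 5: 'o'
  Position 4: 'b'
  Position 3: 'e'
  Position 2: 'l'
  Position 1: 'k'
  Position 0: 'k'
Reversed: acgobelkk

acgobelkk


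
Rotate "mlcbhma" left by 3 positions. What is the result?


Input: "mlcbhma", rotate left by 3
First 3 characters: "mlc"
Remaining characters: "bhma"
Concatenate remaining + first: "bhma" + "mlc" = "bhmamlc"

bhmamlc


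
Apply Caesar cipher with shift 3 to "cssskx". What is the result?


Caesar cipher: shift "cssskx" by 3
  'c' (pos 2) + 3 = pos 5 = 'f'
  's' (pos 18) + 3 = pos 21 = 'v'
  's' (pos 18) + 3 = pos 21 = 'v'
  's' (pos 18) + 3 = pos 21 = 'v'
  'k' (pos 10) + 3 = pos 13 = 'n'
  'x' (pos 23) + 3 = pos 0 = 'a'
Result: fvvvna

fvvvna


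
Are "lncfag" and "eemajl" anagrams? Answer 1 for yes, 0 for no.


Strings: "lncfag", "eemajl"
Sorted first:  acfgln
Sorted second: aeejlm
Differ at position 1: 'c' vs 'e' => not anagrams

0


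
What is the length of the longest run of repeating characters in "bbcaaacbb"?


Input: "bbcaaacbb"
Scanning for longest run:
  Position 1 ('b'): continues run of 'b', length=2
  Position 2 ('c'): new char, reset run to 1
  Position 3 ('a'): new char, reset run to 1
  Position 4 ('a'): continues run of 'a', length=2
  Position 5 ('a'): continues run of 'a', length=3
  Position 6 ('c'): new char, reset run to 1
  Position 7 ('b'): new char, reset run to 1
  Position 8 ('b'): continues run of 'b', length=2
Longest run: 'a' with length 3

3


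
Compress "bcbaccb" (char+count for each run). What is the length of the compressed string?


Input: bcbaccb
Runs:
  'b' x 1 => "b1"
  'c' x 1 => "c1"
  'b' x 1 => "b1"
  'a' x 1 => "a1"
  'c' x 2 => "c2"
  'b' x 1 => "b1"
Compressed: "b1c1b1a1c2b1"
Compressed length: 12

12


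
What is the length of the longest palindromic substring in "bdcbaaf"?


Input: "bdcbaaf"
Checking substrings for palindromes:
  [4:6] "aa" (len 2) => palindrome
Longest palindromic substring: "aa" with length 2

2


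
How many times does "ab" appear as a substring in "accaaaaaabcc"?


Searching for "ab" in "accaaaaaabcc"
Scanning each position:
  Position 0: "ac" => no
  Position 1: "cc" => no
  Position 2: "ca" => no
  Position 3: "aa" => no
  Position 4: "aa" => no
  Position 5: "aa" => no
  Position 6: "aa" => no
  Position 7: "aa" => no
  Position 8: "ab" => MATCH
  Position 9: "bc" => no
  Position 10: "cc" => no
Total occurrences: 1

1


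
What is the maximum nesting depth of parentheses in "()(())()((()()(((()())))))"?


Input: "()(())()((()()(((()())))))"
Tracking depth:
  Position 0 '(': depth becomes 1
  Position 1 ')': depth becomes 0
  Position 2 '(': depth becomes 1
  Position 3 '(': depth becomes 2
  Position 4 ')': depth becomes 1
  Position 5 ')': depth becomes 0
  Position 6 '(': depth becomes 1
  Position 7 ')': depth becomes 0
  Position 8 '(': depth becomes 1
  Position 9 '(': depth becomes 2
  Position 10 '(': depth becomes 3
  Position 11 ')': depth becomes 2
  Position 12 '(': depth becomes 3
  Position 13 ')': depth becomes 2
  Position 14 '(': depth becomes 3
  Position 15 '(': depth becomes 4
  Position 16 '(': depth becomes 5
  Position 17 '(': depth becomes 6
  Position 18 ')': depth becomes 5
  Position 19 '(': depth becomes 6
  Position 20 ')': depth becomes 5
  Position 21 ')': depth becomes 4
  Position 22 ')': depth becomes 3
  Position 23 ')': depth becomes 2
  Position 24 ')': depth becomes 1
  Position 25 ')': depth becomes 0
Maximum depth reached: 6

6


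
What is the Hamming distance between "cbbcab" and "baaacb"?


Comparing "cbbcab" and "baaacb" position by position:
  Position 0: 'c' vs 'b' => differ
  Position 1: 'b' vs 'a' => differ
  Position 2: 'b' vs 'a' => differ
  Position 3: 'c' vs 'a' => differ
  Position 4: 'a' vs 'c' => differ
  Position 5: 'b' vs 'b' => same
Total differences (Hamming distance): 5

5


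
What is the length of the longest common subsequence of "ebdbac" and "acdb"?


LCS of "ebdbac" and "acdb"
DP table:
           a    c    d    b
      0    0    0    0    0
  e   0    0    0    0    0
  b   0    0    0    0    1
  d   0    0    0    1    1
  b   0    0    0    1    2
  a   0    1    1    1    2
  c   0    1    2    2    2
LCS length = dp[6][4] = 2

2


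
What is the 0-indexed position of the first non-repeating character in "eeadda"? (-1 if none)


Input: eeadda
Character frequencies:
  'a': 2
  'd': 2
  'e': 2
Scanning left to right for freq == 1:
  Position 0 ('e'): freq=2, skip
  Position 1 ('e'): freq=2, skip
  Position 2 ('a'): freq=2, skip
  Position 3 ('d'): freq=2, skip
  Position 4 ('d'): freq=2, skip
  Position 5 ('a'): freq=2, skip
  No unique character found => answer = -1

-1


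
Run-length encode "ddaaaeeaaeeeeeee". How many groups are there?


Input: ddaaaeeaaeeeeeee
Scanning for consecutive runs:
  Group 1: 'd' x 2 (positions 0-1)
  Group 2: 'a' x 3 (positions 2-4)
  Group 3: 'e' x 2 (positions 5-6)
  Group 4: 'a' x 2 (positions 7-8)
  Group 5: 'e' x 7 (positions 9-15)
Total groups: 5

5


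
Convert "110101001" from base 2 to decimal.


Input: "110101001" in base 2
Positional expansion:
  Digit '1' (value 1) x 2^8 = 256
  Digit '1' (value 1) x 2^7 = 128
  Digit '0' (value 0) x 2^6 = 0
  Digit '1' (value 1) x 2^5 = 32
  Digit '0' (value 0) x 2^4 = 0
  Digit '1' (value 1) x 2^3 = 8
  Digit '0' (value 0) x 2^2 = 0
  Digit '0' (value 0) x 2^1 = 0
  Digit '1' (value 1) x 2^0 = 1
Sum = 425

425


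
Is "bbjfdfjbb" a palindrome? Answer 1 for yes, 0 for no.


Input: bbjfdfjbb
Reversed: bbjfdfjbb
  Compare pos 0 ('b') with pos 8 ('b'): match
  Compare pos 1 ('b') with pos 7 ('b'): match
  Compare pos 2 ('j') with pos 6 ('j'): match
  Compare pos 3 ('f') with pos 5 ('f'): match
Result: palindrome

1


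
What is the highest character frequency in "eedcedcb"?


Input: eedcedcb
Character counts:
  'b': 1
  'c': 2
  'd': 2
  'e': 3
Maximum frequency: 3

3


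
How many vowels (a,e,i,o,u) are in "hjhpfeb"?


Input: hjhpfeb
Checking each character:
  'h' at position 0: consonant
  'j' at position 1: consonant
  'h' at position 2: consonant
  'p' at position 3: consonant
  'f' at position 4: consonant
  'e' at position 5: vowel (running total: 1)
  'b' at position 6: consonant
Total vowels: 1

1


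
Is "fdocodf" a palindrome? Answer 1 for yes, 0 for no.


Input: fdocodf
Reversed: fdocodf
  Compare pos 0 ('f') with pos 6 ('f'): match
  Compare pos 1 ('d') with pos 5 ('d'): match
  Compare pos 2 ('o') with pos 4 ('o'): match
Result: palindrome

1


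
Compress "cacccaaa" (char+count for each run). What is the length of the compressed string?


Input: cacccaaa
Runs:
  'c' x 1 => "c1"
  'a' x 1 => "a1"
  'c' x 3 => "c3"
  'a' x 3 => "a3"
Compressed: "c1a1c3a3"
Compressed length: 8

8


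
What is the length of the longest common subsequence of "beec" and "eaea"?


LCS of "beec" and "eaea"
DP table:
           e    a    e    a
      0    0    0    0    0
  b   0    0    0    0    0
  e   0    1    1    1    1
  e   0    1    1    2    2
  c   0    1    1    2    2
LCS length = dp[4][4] = 2

2


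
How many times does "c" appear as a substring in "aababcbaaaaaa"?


Searching for "c" in "aababcbaaaaaa"
Scanning each position:
  Position 0: "a" => no
  Position 1: "a" => no
  Position 2: "b" => no
  Position 3: "a" => no
  Position 4: "b" => no
  Position 5: "c" => MATCH
  Position 6: "b" => no
  Position 7: "a" => no
  Position 8: "a" => no
  Position 9: "a" => no
  Position 10: "a" => no
  Position 11: "a" => no
  Position 12: "a" => no
Total occurrences: 1

1


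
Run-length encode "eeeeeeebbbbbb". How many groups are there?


Input: eeeeeeebbbbbb
Scanning for consecutive runs:
  Group 1: 'e' x 7 (positions 0-6)
  Group 2: 'b' x 6 (positions 7-12)
Total groups: 2

2


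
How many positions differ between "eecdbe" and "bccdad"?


Comparing "eecdbe" and "bccdad" position by position:
  Position 0: 'e' vs 'b' => DIFFER
  Position 1: 'e' vs 'c' => DIFFER
  Position 2: 'c' vs 'c' => same
  Position 3: 'd' vs 'd' => same
  Position 4: 'b' vs 'a' => DIFFER
  Position 5: 'e' vs 'd' => DIFFER
Positions that differ: 4

4


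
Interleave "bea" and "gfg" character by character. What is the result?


Interleaving "bea" and "gfg":
  Position 0: 'b' from first, 'g' from second => "bg"
  Position 1: 'e' from first, 'f' from second => "ef"
  Position 2: 'a' from first, 'g' from second => "ag"
Result: bgefag

bgefag


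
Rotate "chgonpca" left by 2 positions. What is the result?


Input: "chgonpca", rotate left by 2
First 2 characters: "ch"
Remaining characters: "gonpca"
Concatenate remaining + first: "gonpca" + "ch" = "gonpcach"

gonpcach


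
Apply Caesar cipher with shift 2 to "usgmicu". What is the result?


Caesar cipher: shift "usgmicu" by 2
  'u' (pos 20) + 2 = pos 22 = 'w'
  's' (pos 18) + 2 = pos 20 = 'u'
  'g' (pos 6) + 2 = pos 8 = 'i'
  'm' (pos 12) + 2 = pos 14 = 'o'
  'i' (pos 8) + 2 = pos 10 = 'k'
  'c' (pos 2) + 2 = pos 4 = 'e'
  'u' (pos 20) + 2 = pos 22 = 'w'
Result: wuiokew

wuiokew


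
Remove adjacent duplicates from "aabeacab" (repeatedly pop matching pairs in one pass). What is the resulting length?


Input: aabeacab
Stack-based adjacent duplicate removal:
  Read 'a': push. Stack: a
  Read 'a': matches stack top 'a' => pop. Stack: (empty)
  Read 'b': push. Stack: b
  Read 'e': push. Stack: be
  Read 'a': push. Stack: bea
  Read 'c': push. Stack: beac
  Read 'a': push. Stack: beaca
  Read 'b': push. Stack: beacab
Final stack: "beacab" (length 6)

6


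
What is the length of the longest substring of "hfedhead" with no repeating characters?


Input: "hfedhead"
Sliding window (track last position of each char):
  Position 0 ('h'): window [0,0] length 1 -- new best
  Position 1 ('f'): window [0,1] length 2 -- new best
  Position 2 ('e'): window [0,2] length 3 -- new best
  Position 3 ('d'): window [0,3] length 4 -- new best
  Position 4 ('h'): repeat (last at 0), move window start to 1
  Position 4 ('h'): window [1,4] length 4
  Position 5 ('e'): repeat (last at 2), move window start to 3
  Position 5 ('e'): window [3,5] length 3
  Position 6 ('a'): window [3,6] length 4
  Position 7 ('d'): repeat (last at 3), move window start to 4
  Position 7 ('d'): window [4,7] length 4
Longest substring with no repeats: "hfed" with length 4

4


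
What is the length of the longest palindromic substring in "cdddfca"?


Input: "cdddfca"
Checking substrings for palindromes:
  [1:4] "ddd" (len 3) => palindrome
  [1:3] "dd" (len 2) => palindrome
  [2:4] "dd" (len 2) => palindrome
Longest palindromic substring: "ddd" with length 3

3


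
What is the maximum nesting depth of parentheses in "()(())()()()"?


Input: "()(())()()()"
Tracking depth:
  Position 0 '(': depth becomes 1
  Position 1 ')': depth becomes 0
  Position 2 '(': depth becomes 1
  Position 3 '(': depth becomes 2
  Position 4 ')': depth becomes 1
  Position 5 ')': depth becomes 0
  Position 6 '(': depth becomes 1
  Position 7 ')': depth becomes 0
  Position 8 '(': depth becomes 1
  Position 9 ')': depth becomes 0
  Position 10 '(': depth becomes 1
  Position 11 ')': depth becomes 0
Maximum depth reached: 2

2


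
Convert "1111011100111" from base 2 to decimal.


Input: "1111011100111" in base 2
Positional expansion:
  Digit '1' (value 1) x 2^12 = 4096
  Digit '1' (value 1) x 2^11 = 2048
  Digit '1' (value 1) x 2^10 = 1024
  Digit '1' (value 1) x 2^9 = 512
  Digit '0' (value 0) x 2^8 = 0
  Digit '1' (value 1) x 2^7 = 128
  Digit '1' (value 1) x 2^6 = 64
  Digit '1' (value 1) x 2^5 = 32
  Digit '0' (value 0) x 2^4 = 0
  Digit '0' (value 0) x 2^3 = 0
  Digit '1' (value 1) x 2^2 = 4
  Digit '1' (value 1) x 2^1 = 2
  Digit '1' (value 1) x 2^0 = 1
Sum = 7911

7911


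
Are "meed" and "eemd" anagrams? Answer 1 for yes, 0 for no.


Strings: "meed", "eemd"
Sorted first:  deem
Sorted second: deem
Sorted forms match => anagrams

1


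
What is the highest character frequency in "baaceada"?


Input: baaceada
Character counts:
  'a': 4
  'b': 1
  'c': 1
  'd': 1
  'e': 1
Maximum frequency: 4

4


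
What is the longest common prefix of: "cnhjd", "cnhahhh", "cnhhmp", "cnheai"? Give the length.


Words: cnhjd, cnhahhh, cnhhmp, cnheai
  Position 0: all 'c' => match
  Position 1: all 'n' => match
  Position 2: all 'h' => match
  Position 3: ('j', 'a', 'h', 'e') => mismatch, stop
LCP = "cnh" (length 3)

3


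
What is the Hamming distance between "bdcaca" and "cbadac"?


Comparing "bdcaca" and "cbadac" position by position:
  Position 0: 'b' vs 'c' => differ
  Position 1: 'd' vs 'b' => differ
  Position 2: 'c' vs 'a' => differ
  Position 3: 'a' vs 'd' => differ
  Position 4: 'c' vs 'a' => differ
  Position 5: 'a' vs 'c' => differ
Total differences (Hamming distance): 6

6


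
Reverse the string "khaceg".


Input: khaceg
Reading characters right to left:
  Position 5: 'g'
  Position 4: 'e'
  Position 3: 'c'
  Position 2: 'a'
  Position 1: 'h'
  Position 0: 'k'
Reversed: gecahk

gecahk


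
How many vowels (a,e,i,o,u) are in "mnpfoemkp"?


Input: mnpfoemkp
Checking each character:
  'm' at position 0: consonant
  'n' at position 1: consonant
  'p' at position 2: consonant
  'f' at position 3: consonant
  'o' at position 4: vowel (running total: 1)
  'e' at position 5: vowel (running total: 2)
  'm' at position 6: consonant
  'k' at position 7: consonant
  'p' at position 8: consonant
Total vowels: 2

2
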